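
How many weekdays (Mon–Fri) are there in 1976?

1 January 1976 is a Thursday.
That's 366 days from start to end, counting both.
366 = 7 × 52 + 2, so there are 52 full weeks plus 2 extra days.
Each full week contributes 5 weekdays (Mon–Fri): 52 × 5 = 260.
The 2 extra days are Thu, Fri — 2 of them qualify.
Total: 260 + 2 = 262.

262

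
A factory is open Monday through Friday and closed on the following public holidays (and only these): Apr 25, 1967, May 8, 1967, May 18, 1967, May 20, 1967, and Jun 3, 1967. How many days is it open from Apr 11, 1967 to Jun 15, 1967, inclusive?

45

Apr 11, 1967 is a Tuesday.
That's 66 days from start to end, counting both.
66 = 7 × 9 + 3, so there are 9 full weeks plus 3 extra days.
Each full week contributes 5 weekdays (Mon–Fri): 9 × 5 = 45.
The 3 extra days are Tuesday, Wednesday, Thursday — 3 of them qualify.
Total: 45 + 3 = 48.
Holidays: Apr 25, 1967 (Tue); May 8, 1967 (Mon); May 18, 1967 (Thu); May 20, 1967 (Sat); Jun 3, 1967 (Sat).
3 of the 5 holidays fall on weekdays; the rest are weekends and were already excluded.
Business days: 48 − 3 = 45.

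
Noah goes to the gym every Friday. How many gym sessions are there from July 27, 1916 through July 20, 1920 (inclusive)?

208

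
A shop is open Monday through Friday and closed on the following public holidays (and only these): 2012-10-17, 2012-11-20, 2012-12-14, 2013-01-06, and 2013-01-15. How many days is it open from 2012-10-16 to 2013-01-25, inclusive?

70

2012-10-16 is a Tuesday.
That's 102 days from start to end, counting both.
102 = 7 × 14 + 4, so there are 14 full weeks plus 4 extra days.
Each full week contributes 5 weekdays (Mon–Fri): 14 × 5 = 70.
The 4 extra days are Tuesday, Wednesday, Thursday, Friday — 4 of them qualify.
Total: 70 + 4 = 74.
Holidays: 2012-10-17 (Wed); 2012-11-20 (Tue); 2012-12-14 (Fri); 2013-01-06 (Sun); 2013-01-15 (Tue).
4 of the 5 holidays fall on weekdays; the rest are weekends and were already excluded.
Business days: 74 − 4 = 70.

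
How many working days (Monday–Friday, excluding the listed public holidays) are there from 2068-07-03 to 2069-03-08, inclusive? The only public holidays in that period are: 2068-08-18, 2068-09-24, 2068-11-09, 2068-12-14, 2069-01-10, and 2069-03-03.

2068-07-03 is a Tuesday.
The range spans 249 days (inclusive of both endpoints).
249 = 7 × 35 + 4, so there are 35 full weeks plus 4 extra days.
Each full week contributes 5 weekdays (Mon–Fri): 35 × 5 = 175.
The 4 extra days are Tue, Wed, Thu, Fri — 4 of them qualify.
Total: 175 + 4 = 179.
Holidays: 2068-08-18 (Sat); 2068-09-24 (Mon); 2068-11-09 (Fri); 2068-12-14 (Fri); 2069-01-10 (Thu); 2069-03-03 (Sun).
4 of the 6 holidays fall on weekdays; the rest are weekends and were already excluded.
Business days: 179 − 4 = 175.

175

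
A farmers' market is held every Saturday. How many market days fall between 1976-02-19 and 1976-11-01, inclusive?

37

1976-02-19 is a Thursday.
From 1976-02-19 to 1976-11-01 is 257 days inclusive.
257 = 7 × 36 + 5, so there are 36 full weeks plus 5 extra days.
Each full week contributes one Saturday: 36 so far.
The 5 extra days are Thu, Fri, Sat, Sun, Mon — 1 of them qualifies.
Total: 36 + 1 = 37.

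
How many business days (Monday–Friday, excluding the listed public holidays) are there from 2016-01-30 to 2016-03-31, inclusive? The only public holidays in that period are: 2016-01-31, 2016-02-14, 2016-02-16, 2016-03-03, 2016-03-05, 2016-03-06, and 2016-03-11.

2016-01-30 is a Saturday.
The range spans 62 days (inclusive of both endpoints).
62 = 7 × 8 + 6, so there are 8 full weeks plus 6 extra days.
Each full week contributes 5 weekdays (Mon–Fri): 8 × 5 = 40.
The 6 extra days are Sat, Sun, Mon, Tue, Wed, Thu — 4 of them qualify.
Total: 40 + 4 = 44.
Holidays: 2016-01-31 (Sun); 2016-02-14 (Sun); 2016-02-16 (Tue); 2016-03-03 (Thu); 2016-03-05 (Sat); 2016-03-06 (Sun); 2016-03-11 (Fri).
3 of the 7 holidays fall on weekdays; the rest are weekends and were already excluded.
Business days: 44 − 3 = 41.

41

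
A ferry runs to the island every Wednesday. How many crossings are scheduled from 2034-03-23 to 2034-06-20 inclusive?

2034-03-23 is a Thursday.
The range spans 90 days (inclusive of both endpoints).
90 = 7 × 12 + 6, so there are 12 full weeks plus 6 extra days.
Each full week contributes one Wednesday: 12 so far.
The 6 extra days are Thursday, Friday, Saturday, Sunday, Monday, Tuesday — none qualify.
Total: 12 + 0 = 12.

12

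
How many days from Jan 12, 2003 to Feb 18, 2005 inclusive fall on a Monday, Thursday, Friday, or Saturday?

439

Jan 12, 2003 is a Sunday.
From Jan 12, 2003 to Feb 18, 2005 is 769 days inclusive.
769 = 7 × 109 + 6, so there are 109 full weeks plus 6 extra days.
Each full week contributes 4 days from the set (Mon, Thu, Fri, Sat): 109 × 4 = 436.
The 6 extra days are Sunday, Monday, Tuesday, Wednesday, Thursday, Friday — 3 of them qualify.
Total: 436 + 3 = 439.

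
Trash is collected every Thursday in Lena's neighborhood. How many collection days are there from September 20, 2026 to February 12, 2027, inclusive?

21

September 20, 2026 is a Sunday.
That's 146 days from start to end, counting both.
146 = 7 × 20 + 6, so there are 20 full weeks plus 6 extra days.
Each full week contributes one Thursday: 20 so far.
The 6 extra days are Sunday, Monday, Tuesday, Wednesday, Thursday, Friday — 1 of them qualifies.
Total: 20 + 1 = 21.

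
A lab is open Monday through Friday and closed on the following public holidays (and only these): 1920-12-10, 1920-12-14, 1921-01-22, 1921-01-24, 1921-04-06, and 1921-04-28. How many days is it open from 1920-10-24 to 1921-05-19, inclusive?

144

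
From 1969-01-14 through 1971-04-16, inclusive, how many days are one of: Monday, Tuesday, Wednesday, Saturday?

1969-01-14 is a Tuesday.
The range spans 823 days (inclusive of both endpoints).
823 = 7 × 117 + 4, so there are 117 full weeks plus 4 extra days.
Each full week contributes 4 days from the set (Mon, Tue, Wed, Sat): 117 × 4 = 468.
The 4 extra days are Tuesday, Wednesday, Thursday, Friday — 2 of them qualify.
Total: 468 + 2 = 470.

470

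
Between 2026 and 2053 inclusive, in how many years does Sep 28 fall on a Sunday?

4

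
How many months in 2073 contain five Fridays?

4

A month has five Fridays exactly when Friday falls within its first (length − 28) days.
Jan: 31 days, starts Sun → 5 of Sun, Mon, Tue
Feb: 28 days, starts Wed → 5 of (none)
Mar: 31 days, starts Wed → 5 of Wed, Thu, Fri ✓
Apr: 30 days, starts Sat → 5 of Sat, Sun
May: 31 days, starts Mon → 5 of Mon, Tue, Wed
Jun: 30 days, starts Thu → 5 of Thu, Fri ✓
Jul: 31 days, starts Sat → 5 of Sat, Sun, Mon
Aug: 31 days, starts Tue → 5 of Tue, Wed, Thu
Sep: 30 days, starts Fri → 5 of Fri, Sat ✓
Oct: 31 days, starts Sun → 5 of Sun, Mon, Tue
Nov: 30 days, starts Wed → 5 of Wed, Thu
Dec: 31 days, starts Fri → 5 of Fri, Sat, Sun ✓
Months with five Fridays: Mar, Jun, Sep, Dec.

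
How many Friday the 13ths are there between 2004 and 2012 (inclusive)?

16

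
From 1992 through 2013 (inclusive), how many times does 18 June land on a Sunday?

Day of week of June 18 in each year:
1992: Thu, 1993: Fri, 1994: Sat, 1995: Sun ✓, 1996: Tue, 1997: Wed, 1998: Thu, 1999: Fri, 2000: Sun ✓, 2001: Mon, 2002: Tue, 2003: Wed, 2004: Fri, 2005: Sat, 2006: Sun ✓, 2007: Mon, 2008: Wed, 2009: Thu, 2010: Fri, 2011: Sat, 2012: Mon, 2013: Tue
Sundays: 1995, 2000, 2006.

3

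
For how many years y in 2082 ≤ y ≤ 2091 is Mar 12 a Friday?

Day of week of March 12 in each year:
2082: Thu, 2083: Fri ✓, 2084: Sun, 2085: Mon, 2086: Tue, 2087: Wed, 2088: Fri ✓, 2089: Sat, 2090: Sun, 2091: Mon
Fridays: 2083, 2088.

2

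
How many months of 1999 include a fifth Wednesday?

4

A month has five Wednesdays exactly when Wednesday falls within its first (length − 28) days.
Jan: 31 days, starts Fri → 5 of Fri, Sat, Sun
Feb: 28 days, starts Mon → 5 of (none)
Mar: 31 days, starts Mon → 5 of Mon, Tue, Wed ✓
Apr: 30 days, starts Thu → 5 of Thu, Fri
May: 31 days, starts Sat → 5 of Sat, Sun, Mon
Jun: 30 days, starts Tue → 5 of Tue, Wed ✓
Jul: 31 days, starts Thu → 5 of Thu, Fri, Sat
Aug: 31 days, starts Sun → 5 of Sun, Mon, Tue
Sep: 30 days, starts Wed → 5 of Wed, Thu ✓
Oct: 31 days, starts Fri → 5 of Fri, Sat, Sun
Nov: 30 days, starts Mon → 5 of Mon, Tue
Dec: 31 days, starts Wed → 5 of Wed, Thu, Fri ✓
Months with five Wednesdays: Mar, Jun, Sep, Dec.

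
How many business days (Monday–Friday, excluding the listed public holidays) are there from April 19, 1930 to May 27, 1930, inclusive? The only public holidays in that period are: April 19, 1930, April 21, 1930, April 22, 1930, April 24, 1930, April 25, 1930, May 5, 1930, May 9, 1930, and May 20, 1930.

April 19, 1930 is a Saturday.
That's 39 days from start to end, counting both.
39 = 7 × 5 + 4, so there are 5 full weeks plus 4 extra days.
Each full week contributes 5 weekdays (Mon–Fri): 5 × 5 = 25.
The 4 extra days are Sat, Sun, Mon, Tue — 2 of them qualify.
Total: 25 + 2 = 27.
Holidays: April 19, 1930 (Sat); April 21, 1930 (Mon); April 22, 1930 (Tue); April 24, 1930 (Thu); April 25, 1930 (Fri); May 5, 1930 (Mon); May 9, 1930 (Fri); May 20, 1930 (Tue).
7 of the 8 holidays fall on weekdays; the rest are weekends and were already excluded.
Business days: 27 − 7 = 20.

20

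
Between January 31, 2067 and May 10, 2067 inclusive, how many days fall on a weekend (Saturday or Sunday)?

January 31, 2067 is a Monday.
That's 100 days from start to end, counting both.
100 = 7 × 14 + 2, so there are 14 full weeks plus 2 extra days.
Each full week contributes 2 weekend days (Sat, Sun): 14 × 2 = 28.
The 2 extra days are Monday, Tuesday — none qualify.
Total: 28 + 0 = 28.

28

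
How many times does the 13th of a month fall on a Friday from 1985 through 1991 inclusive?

Friday-the-13ths by year:
1985: Sep, Dec
1986: Jun
1987: Feb, Mar, Nov
1988: May
1989: Jan, Oct
1990: Apr, Jul
1991: Sep, Dec

13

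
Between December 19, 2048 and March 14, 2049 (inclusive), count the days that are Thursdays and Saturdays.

25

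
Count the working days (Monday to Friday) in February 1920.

20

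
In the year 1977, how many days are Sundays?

1 January 1977 is a Saturday.
The range spans 365 days (inclusive of both endpoints).
365 = 7 × 52 + 1, so there are 52 full weeks plus 1 extra day.
Each full week contributes one Sunday: 52 so far.
The 1 extra day is Sat — none qualify.
Total: 52 + 0 = 52.

52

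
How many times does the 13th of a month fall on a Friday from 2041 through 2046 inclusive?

11

Friday-the-13ths by year:
2041: Sep, Dec
2042: Jun
2043: Feb, Mar, Nov
2044: May
2045: Jan, Oct
2046: Apr, Jul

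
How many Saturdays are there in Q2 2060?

13

2060-04-01 is a Thursday.
From 2060-04-01 to 2060-06-30 is 91 days inclusive.
91 = 7 × 13, so the span is exactly 13 full weeks.
Each full week contributes one Saturday: 13 so far.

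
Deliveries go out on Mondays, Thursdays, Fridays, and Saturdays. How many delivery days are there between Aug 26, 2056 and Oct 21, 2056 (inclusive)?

33

Aug 26, 2056 is a Saturday.
The range spans 57 days (inclusive of both endpoints).
57 = 7 × 8 + 1, so there are 8 full weeks plus 1 extra day.
Each full week contributes 4 days from the set (Mon, Thu, Fri, Sat): 8 × 4 = 32.
The 1 extra day is Sat — 1 of them qualifies.
Total: 32 + 1 = 33.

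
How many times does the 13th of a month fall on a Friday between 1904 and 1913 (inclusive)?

16

Friday-the-13ths by year:
1904: May
1905: Jan, Oct
1906: Apr, Jul
1907: Sep, Dec
1908: Mar, Nov
1909: Aug
1910: May
1911: Jan, Oct
1912: Sep, Dec
1913: Jun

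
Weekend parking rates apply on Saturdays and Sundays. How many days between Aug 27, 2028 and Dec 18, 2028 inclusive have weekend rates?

33

Aug 27, 2028 is a Sunday.
From Aug 27, 2028 to Dec 18, 2028 is 114 days inclusive.
114 = 7 × 16 + 2, so there are 16 full weeks plus 2 extra days.
Each full week contributes 2 weekend days (Sat, Sun): 16 × 2 = 32.
The 2 extra days are Sunday, Monday — 1 of them qualifies.
Total: 32 + 1 = 33.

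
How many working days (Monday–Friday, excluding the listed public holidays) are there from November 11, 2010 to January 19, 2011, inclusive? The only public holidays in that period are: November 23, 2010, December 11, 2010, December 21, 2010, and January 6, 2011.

47 working days

November 11, 2010 is a Thursday.
From November 11, 2010 to January 19, 2011 is 70 days inclusive.
70 = 7 × 10, so the span is exactly 10 full weeks.
Each full week contributes 5 weekdays (Mon–Fri): 10 × 5 = 50.
Total: 50.
Holidays: November 23, 2010 (Tue); December 11, 2010 (Sat); December 21, 2010 (Tue); January 6, 2011 (Thu).
3 of the 4 holidays fall on weekdays; the rest are weekends and were already excluded.
Business days: 50 − 3 = 47.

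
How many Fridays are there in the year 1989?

1 January 1989 is a Sunday.
The range spans 365 days (inclusive of both endpoints).
365 = 7 × 52 + 1, so there are 52 full weeks plus 1 extra day.
Each full week contributes one Friday: 52 so far.
The 1 extra day is Sunday — none qualify.
Total: 52 + 0 = 52.

52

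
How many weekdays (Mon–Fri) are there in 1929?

261 weekdays

1 January 1929 is a Tuesday.
The range spans 365 days (inclusive of both endpoints).
365 = 7 × 52 + 1, so there are 52 full weeks plus 1 extra day.
Each full week contributes 5 weekdays (Mon–Fri): 52 × 5 = 260.
The 1 extra day is Tuesday — 1 of them qualifies.
Total: 260 + 1 = 261.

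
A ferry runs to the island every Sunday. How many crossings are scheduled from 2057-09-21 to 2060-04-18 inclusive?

135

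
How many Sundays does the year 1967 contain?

53

1 January 1967 is a Sunday.
The range spans 365 days (inclusive of both endpoints).
365 = 7 × 52 + 1, so there are 52 full weeks plus 1 extra day.
Each full week contributes one Sunday: 52 so far.
The 1 extra day is Sun — 1 of them qualifies.
Total: 52 + 1 = 53.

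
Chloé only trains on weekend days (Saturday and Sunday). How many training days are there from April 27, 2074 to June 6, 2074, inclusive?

12

April 27, 2074 is a Friday.
From April 27, 2074 to June 6, 2074 is 41 days inclusive.
41 = 7 × 5 + 6, so there are 5 full weeks plus 6 extra days.
Each full week contributes 2 weekend days (Sat, Sun): 5 × 2 = 10.
The 6 extra days are Friday, Saturday, Sunday, Monday, Tuesday, Wednesday — 2 of them qualify.
Total: 10 + 2 = 12.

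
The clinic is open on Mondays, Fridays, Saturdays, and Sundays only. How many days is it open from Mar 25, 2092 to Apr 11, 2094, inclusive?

Mar 25, 2092 is a Tuesday.
That's 748 days from start to end, counting both.
748 = 7 × 106 + 6, so there are 106 full weeks plus 6 extra days.
Each full week contributes 4 days from the set (Mon, Fri, Sat, Sun): 106 × 4 = 424.
The 6 extra days are Tue, Wed, Thu, Fri, Sat, Sun — 3 of them qualify.
Total: 424 + 3 = 427.

427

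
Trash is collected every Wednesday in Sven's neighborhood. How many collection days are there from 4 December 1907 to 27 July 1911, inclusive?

191 Wednesdays

4 December 1907 is a Wednesday.
From 4 December 1907 to 27 July 1911 is 1332 days inclusive.
1332 = 7 × 190 + 2, so there are 190 full weeks plus 2 extra days.
Each full week contributes one Wednesday: 190 so far.
The 2 extra days are Wed, Thu — 1 of them qualifies.
Total: 190 + 1 = 191.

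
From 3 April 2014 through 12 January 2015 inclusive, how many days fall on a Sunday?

3 April 2014 is a Thursday.
That's 285 days from start to end, counting both.
285 = 7 × 40 + 5, so there are 40 full weeks plus 5 extra days.
Each full week contributes one Sunday: 40 so far.
The 5 extra days are Thu, Fri, Sat, Sun, Mon — 1 of them qualifies.
Total: 40 + 1 = 41.

41 Sundays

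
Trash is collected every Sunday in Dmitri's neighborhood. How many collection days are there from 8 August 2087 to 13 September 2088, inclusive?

58

8 August 2087 is a Friday.
That's 403 days from start to end, counting both.
403 = 7 × 57 + 4, so there are 57 full weeks plus 4 extra days.
Each full week contributes one Sunday: 57 so far.
The 4 extra days are Fri, Sat, Sun, Mon — 1 of them qualifies.
Total: 57 + 1 = 58.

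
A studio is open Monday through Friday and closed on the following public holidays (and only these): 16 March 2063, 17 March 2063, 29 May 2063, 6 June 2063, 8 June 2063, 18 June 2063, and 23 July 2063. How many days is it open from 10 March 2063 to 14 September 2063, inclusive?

129 business days

10 March 2063 is a Saturday.
The range spans 189 days (inclusive of both endpoints).
189 = 7 × 27, so the span is exactly 27 full weeks.
Each full week contributes 5 weekdays (Mon–Fri): 27 × 5 = 135.
Total: 135.
Holidays: 16 March 2063 (Fri); 17 March 2063 (Sat); 29 May 2063 (Tue); 6 June 2063 (Wed); 8 June 2063 (Fri); 18 June 2063 (Mon); 23 July 2063 (Mon).
6 of the 7 holidays fall on weekdays; the rest are weekends and were already excluded.
Business days: 135 − 6 = 129.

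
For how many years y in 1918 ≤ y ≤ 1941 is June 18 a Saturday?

4

Day of week of June 18 in each year:
1918: Tue, 1919: Wed, 1920: Fri, 1921: Sat ✓, 1922: Sun, 1923: Mon, 1924: Wed, 1925: Thu, 1926: Fri, 1927: Sat ✓, 1928: Mon, 1929: Tue, 1930: Wed, 1931: Thu, 1932: Sat ✓, 1933: Sun, 1934: Mon, 1935: Tue, 1936: Thu, 1937: Fri, 1938: Sat ✓, 1939: Sun, 1940: Tue, 1941: Wed
Saturdays: 1921, 1927, 1932, 1938.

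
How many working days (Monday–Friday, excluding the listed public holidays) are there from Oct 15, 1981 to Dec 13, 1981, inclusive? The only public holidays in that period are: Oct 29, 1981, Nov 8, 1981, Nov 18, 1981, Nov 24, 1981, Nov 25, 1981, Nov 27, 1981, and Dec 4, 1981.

36

Oct 15, 1981 is a Thursday.
From Oct 15, 1981 to Dec 13, 1981 is 60 days inclusive.
60 = 7 × 8 + 4, so there are 8 full weeks plus 4 extra days.
Each full week contributes 5 weekdays (Mon–Fri): 8 × 5 = 40.
The 4 extra days are Thursday, Friday, Saturday, Sunday — 2 of them qualify.
Total: 40 + 2 = 42.
Holidays: Oct 29, 1981 (Thu); Nov 8, 1981 (Sun); Nov 18, 1981 (Wed); Nov 24, 1981 (Tue); Nov 25, 1981 (Wed); Nov 27, 1981 (Fri); Dec 4, 1981 (Fri).
6 of the 7 holidays fall on weekdays; the rest are weekends and were already excluded.
Business days: 42 − 6 = 36.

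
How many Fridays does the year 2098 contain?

52

Jan 1, 2098 is a Wednesday.
From Jan 1, 2098 to Dec 31, 2098 is 365 days inclusive.
365 = 7 × 52 + 1, so there are 52 full weeks plus 1 extra day.
Each full week contributes one Friday: 52 so far.
The 1 extra day is Wed — none qualify.
Total: 52 + 0 = 52.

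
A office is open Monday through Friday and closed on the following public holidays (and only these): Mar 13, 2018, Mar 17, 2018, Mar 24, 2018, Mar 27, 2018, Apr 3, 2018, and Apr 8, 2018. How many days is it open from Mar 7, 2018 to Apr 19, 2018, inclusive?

29

Mar 7, 2018 is a Wednesday.
From Mar 7, 2018 to Apr 19, 2018 is 44 days inclusive.
44 = 7 × 6 + 2, so there are 6 full weeks plus 2 extra days.
Each full week contributes 5 weekdays (Mon–Fri): 6 × 5 = 30.
The 2 extra days are Wednesday, Thursday — 2 of them qualify.
Total: 30 + 2 = 32.
Holidays: Mar 13, 2018 (Tue); Mar 17, 2018 (Sat); Mar 24, 2018 (Sat); Mar 27, 2018 (Tue); Apr 3, 2018 (Tue); Apr 8, 2018 (Sun).
3 of the 6 holidays fall on weekdays; the rest are weekends and were already excluded.
Business days: 32 − 3 = 29.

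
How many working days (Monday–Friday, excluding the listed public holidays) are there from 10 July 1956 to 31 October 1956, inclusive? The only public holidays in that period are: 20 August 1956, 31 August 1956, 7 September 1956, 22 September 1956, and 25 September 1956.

78

10 July 1956 is a Tuesday.
That's 114 days from start to end, counting both.
114 = 7 × 16 + 2, so there are 16 full weeks plus 2 extra days.
Each full week contributes 5 weekdays (Mon–Fri): 16 × 5 = 80.
The 2 extra days are Tuesday, Wednesday — 2 of them qualify.
Total: 80 + 2 = 82.
Holidays: 20 August 1956 (Mon); 31 August 1956 (Fri); 7 September 1956 (Fri); 22 September 1956 (Sat); 25 September 1956 (Tue).
4 of the 5 holidays fall on weekdays; the rest are weekends and were already excluded.
Business days: 82 − 4 = 78.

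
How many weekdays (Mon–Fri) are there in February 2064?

2064-02-01 is a Friday.
That's 29 days from start to end, counting both.
29 = 7 × 4 + 1, so there are 4 full weeks plus 1 extra day.
Each full week contributes 5 weekdays (Mon–Fri): 4 × 5 = 20.
The 1 extra day is Friday — 1 of them qualifies.
Total: 20 + 1 = 21.

21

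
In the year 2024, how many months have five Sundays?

A month has five Sundays exactly when Sunday falls within its first (length − 28) days.
Jan: 31 days, starts Mon → 5 of Mon, Tue, Wed
Feb: 29 days, starts Thu → 5 of Thu
Mar: 31 days, starts Fri → 5 of Fri, Sat, Sun ✓
Apr: 30 days, starts Mon → 5 of Mon, Tue
May: 31 days, starts Wed → 5 of Wed, Thu, Fri
Jun: 30 days, starts Sat → 5 of Sat, Sun ✓
Jul: 31 days, starts Mon → 5 of Mon, Tue, Wed
Aug: 31 days, starts Thu → 5 of Thu, Fri, Sat
Sep: 30 days, starts Sun → 5 of Sun, Mon ✓
Oct: 31 days, starts Tue → 5 of Tue, Wed, Thu
Nov: 30 days, starts Fri → 5 of Fri, Sat
Dec: 31 days, starts Sun → 5 of Sun, Mon, Tue ✓
Months with five Sundays: Mar, Jun, Sep, Dec.

4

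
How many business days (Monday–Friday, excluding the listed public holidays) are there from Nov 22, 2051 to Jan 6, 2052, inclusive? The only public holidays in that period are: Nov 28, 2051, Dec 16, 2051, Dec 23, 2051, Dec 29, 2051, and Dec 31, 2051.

Nov 22, 2051 is a Wednesday.
The range spans 46 days (inclusive of both endpoints).
46 = 7 × 6 + 4, so there are 6 full weeks plus 4 extra days.
Each full week contributes 5 weekdays (Mon–Fri): 6 × 5 = 30.
The 4 extra days are Wednesday, Thursday, Friday, Saturday — 3 of them qualify.
Total: 30 + 3 = 33.
Holidays: Nov 28, 2051 (Tue); Dec 16, 2051 (Sat); Dec 23, 2051 (Sat); Dec 29, 2051 (Fri); Dec 31, 2051 (Sun).
2 of the 5 holidays fall on weekdays; the rest are weekends and were already excluded.
Business days: 33 − 2 = 31.

31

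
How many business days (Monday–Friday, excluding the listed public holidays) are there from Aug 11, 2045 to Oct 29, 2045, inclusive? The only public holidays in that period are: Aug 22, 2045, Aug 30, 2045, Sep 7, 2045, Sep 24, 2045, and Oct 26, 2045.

52

Aug 11, 2045 is a Friday.
The range spans 80 days (inclusive of both endpoints).
80 = 7 × 11 + 3, so there are 11 full weeks plus 3 extra days.
Each full week contributes 5 weekdays (Mon–Fri): 11 × 5 = 55.
The 3 extra days are Fri, Sat, Sun — 1 of them qualifies.
Total: 55 + 1 = 56.
Holidays: Aug 22, 2045 (Tue); Aug 30, 2045 (Wed); Sep 7, 2045 (Thu); Sep 24, 2045 (Sun); Oct 26, 2045 (Thu).
4 of the 5 holidays fall on weekdays; the rest are weekends and were already excluded.
Business days: 56 − 4 = 52.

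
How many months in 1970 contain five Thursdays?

5

A month has five Thursdays exactly when Thursday falls within its first (length − 28) days.
Jan: 31 days, starts Thu → 5 of Thu, Fri, Sat ✓
Feb: 28 days, starts Sun → 5 of (none)
Mar: 31 days, starts Sun → 5 of Sun, Mon, Tue
Apr: 30 days, starts Wed → 5 of Wed, Thu ✓
May: 31 days, starts Fri → 5 of Fri, Sat, Sun
Jun: 30 days, starts Mon → 5 of Mon, Tue
Jul: 31 days, starts Wed → 5 of Wed, Thu, Fri ✓
Aug: 31 days, starts Sat → 5 of Sat, Sun, Mon
Sep: 30 days, starts Tue → 5 of Tue, Wed
Oct: 31 days, starts Thu → 5 of Thu, Fri, Sat ✓
Nov: 30 days, starts Sun → 5 of Sun, Mon
Dec: 31 days, starts Tue → 5 of Tue, Wed, Thu ✓
Months with five Thursdays: Jan, Apr, Jul, Oct, Dec.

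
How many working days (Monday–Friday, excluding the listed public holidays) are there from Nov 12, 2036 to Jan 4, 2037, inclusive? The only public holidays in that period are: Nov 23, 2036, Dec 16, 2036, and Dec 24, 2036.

36

Nov 12, 2036 is a Wednesday.
From Nov 12, 2036 to Jan 4, 2037 is 54 days inclusive.
54 = 7 × 7 + 5, so there are 7 full weeks plus 5 extra days.
Each full week contributes 5 weekdays (Mon–Fri): 7 × 5 = 35.
The 5 extra days are Wed, Thu, Fri, Sat, Sun — 3 of them qualify.
Total: 35 + 3 = 38.
Holidays: Nov 23, 2036 (Sun); Dec 16, 2036 (Tue); Dec 24, 2036 (Wed).
2 of the 3 holidays fall on weekdays; the rest are weekends and were already excluded.
Business days: 38 − 2 = 36.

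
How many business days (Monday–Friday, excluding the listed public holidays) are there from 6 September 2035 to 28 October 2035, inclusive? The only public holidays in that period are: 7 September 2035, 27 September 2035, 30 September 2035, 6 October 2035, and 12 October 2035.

34

6 September 2035 is a Thursday.
From 6 September 2035 to 28 October 2035 is 53 days inclusive.
53 = 7 × 7 + 4, so there are 7 full weeks plus 4 extra days.
Each full week contributes 5 weekdays (Mon–Fri): 7 × 5 = 35.
The 4 extra days are Thursday, Friday, Saturday, Sunday — 2 of them qualify.
Total: 35 + 2 = 37.
Holidays: 7 September 2035 (Fri); 27 September 2035 (Thu); 30 September 2035 (Sun); 6 October 2035 (Sat); 12 October 2035 (Fri).
3 of the 5 holidays fall on weekdays; the rest are weekends and were already excluded.
Business days: 37 − 3 = 34.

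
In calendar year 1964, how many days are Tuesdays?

1964-01-01 is a Wednesday.
From 1964-01-01 to 1964-12-31 is 366 days inclusive.
366 = 7 × 52 + 2, so there are 52 full weeks plus 2 extra days.
Each full week contributes one Tuesday: 52 so far.
The 2 extra days are Wednesday, Thursday — none qualify.
Total: 52 + 0 = 52.

52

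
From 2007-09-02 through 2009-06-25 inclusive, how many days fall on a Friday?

94 Fridays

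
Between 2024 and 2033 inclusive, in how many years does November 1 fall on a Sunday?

Day of week of November 1 in each year:
2024: Fri, 2025: Sat, 2026: Sun ✓, 2027: Mon, 2028: Wed, 2029: Thu, 2030: Fri, 2031: Sat, 2032: Mon, 2033: Tue
Sundays: 2026.

1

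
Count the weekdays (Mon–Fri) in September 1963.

21

1 September 1963 is a Sunday.
From 1 September 1963 to 30 September 1963 is 30 days inclusive.
30 = 7 × 4 + 2, so there are 4 full weeks plus 2 extra days.
Each full week contributes 5 weekdays (Mon–Fri): 4 × 5 = 20.
The 2 extra days are Sun, Mon — 1 of them qualifies.
Total: 20 + 1 = 21.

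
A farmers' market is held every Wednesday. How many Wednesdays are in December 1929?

1 December 1929 is a Sunday.
From 1 December 1929 to 31 December 1929 is 31 days inclusive.
31 = 7 × 4 + 3, so there are 4 full weeks plus 3 extra days.
Each full week contributes one Wednesday: 4 so far.
The 3 extra days are Sun, Mon, Tue — none qualify.
Total: 4 + 0 = 4.

4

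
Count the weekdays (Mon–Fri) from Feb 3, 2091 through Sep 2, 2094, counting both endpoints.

Feb 3, 2091 is a Saturday.
From Feb 3, 2091 to Sep 2, 2094 is 1308 days inclusive.
1308 = 7 × 186 + 6, so there are 186 full weeks plus 6 extra days.
Each full week contributes 5 weekdays (Mon–Fri): 186 × 5 = 930.
The 6 extra days are Saturday, Sunday, Monday, Tuesday, Wednesday, Thursday — 4 of them qualify.
Total: 930 + 4 = 934.

934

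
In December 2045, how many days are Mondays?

4

2045-12-01 is a Friday.
The range spans 31 days (inclusive of both endpoints).
31 = 7 × 4 + 3, so there are 4 full weeks plus 3 extra days.
Each full week contributes one Monday: 4 so far.
The 3 extra days are Fri, Sat, Sun — none qualify.
Total: 4 + 0 = 4.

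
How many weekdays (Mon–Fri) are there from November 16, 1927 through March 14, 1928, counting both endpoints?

November 16, 1927 is a Wednesday.
The range spans 120 days (inclusive of both endpoints).
120 = 7 × 17 + 1, so there are 17 full weeks plus 1 extra day.
Each full week contributes 5 weekdays (Mon–Fri): 17 × 5 = 85.
The 1 extra day is Wed — 1 of them qualifies.
Total: 85 + 1 = 86.

86 weekdays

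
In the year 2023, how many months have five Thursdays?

A month has five Thursdays exactly when Thursday falls within its first (length − 28) days.
Jan: 31 days, starts Sun → 5 of Sun, Mon, Tue
Feb: 28 days, starts Wed → 5 of (none)
Mar: 31 days, starts Wed → 5 of Wed, Thu, Fri ✓
Apr: 30 days, starts Sat → 5 of Sat, Sun
May: 31 days, starts Mon → 5 of Mon, Tue, Wed
Jun: 30 days, starts Thu → 5 of Thu, Fri ✓
Jul: 31 days, starts Sat → 5 of Sat, Sun, Mon
Aug: 31 days, starts Tue → 5 of Tue, Wed, Thu ✓
Sep: 30 days, starts Fri → 5 of Fri, Sat
Oct: 31 days, starts Sun → 5 of Sun, Mon, Tue
Nov: 30 days, starts Wed → 5 of Wed, Thu ✓
Dec: 31 days, starts Fri → 5 of Fri, Sat, Sun
Months with five Thursdays: Mar, Jun, Aug, Nov.

4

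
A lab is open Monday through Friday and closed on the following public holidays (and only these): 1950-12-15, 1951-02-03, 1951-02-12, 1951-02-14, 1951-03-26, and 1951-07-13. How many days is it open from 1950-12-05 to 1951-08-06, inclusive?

170 working days

1950-12-05 is a Tuesday.
From 1950-12-05 to 1951-08-06 is 245 days inclusive.
245 = 7 × 35, so the span is exactly 35 full weeks.
Each full week contributes 5 weekdays (Mon–Fri): 35 × 5 = 175.
Total: 175.
Holidays: 1950-12-15 (Fri); 1951-02-03 (Sat); 1951-02-12 (Mon); 1951-02-14 (Wed); 1951-03-26 (Mon); 1951-07-13 (Fri).
5 of the 6 holidays fall on weekdays; the rest are weekends and were already excluded.
Business days: 175 − 5 = 170.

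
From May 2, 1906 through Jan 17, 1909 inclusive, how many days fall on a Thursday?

142

May 2, 1906 is a Wednesday.
From May 2, 1906 to Jan 17, 1909 is 992 days inclusive.
992 = 7 × 141 + 5, so there are 141 full weeks plus 5 extra days.
Each full week contributes one Thursday: 141 so far.
The 5 extra days are Wed, Thu, Fri, Sat, Sun — 1 of them qualifies.
Total: 141 + 1 = 142.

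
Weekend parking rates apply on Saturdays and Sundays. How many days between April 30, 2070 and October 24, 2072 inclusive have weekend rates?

April 30, 2070 is a Wednesday.
The range spans 909 days (inclusive of both endpoints).
909 = 7 × 129 + 6, so there are 129 full weeks plus 6 extra days.
Each full week contributes 2 weekend days (Sat, Sun): 129 × 2 = 258.
The 6 extra days are Wed, Thu, Fri, Sat, Sun, Mon — 2 of them qualify.
Total: 258 + 2 = 260.

260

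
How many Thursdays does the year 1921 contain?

52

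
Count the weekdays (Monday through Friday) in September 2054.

22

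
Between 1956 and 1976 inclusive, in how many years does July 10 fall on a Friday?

3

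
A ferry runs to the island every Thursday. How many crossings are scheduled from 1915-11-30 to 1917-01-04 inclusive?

58 Thursdays

1915-11-30 is a Tuesday.
From 1915-11-30 to 1917-01-04 is 402 days inclusive.
402 = 7 × 57 + 3, so there are 57 full weeks plus 3 extra days.
Each full week contributes one Thursday: 57 so far.
The 3 extra days are Tue, Wed, Thu — 1 of them qualifies.
Total: 57 + 1 = 58.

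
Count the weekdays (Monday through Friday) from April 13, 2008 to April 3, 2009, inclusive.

255 weekdays

April 13, 2008 is a Sunday.
From April 13, 2008 to April 3, 2009 is 356 days inclusive.
356 = 7 × 50 + 6, so there are 50 full weeks plus 6 extra days.
Each full week contributes 5 weekdays (Mon–Fri): 50 × 5 = 250.
The 6 extra days are Sun, Mon, Tue, Wed, Thu, Fri — 5 of them qualify.
Total: 250 + 5 = 255.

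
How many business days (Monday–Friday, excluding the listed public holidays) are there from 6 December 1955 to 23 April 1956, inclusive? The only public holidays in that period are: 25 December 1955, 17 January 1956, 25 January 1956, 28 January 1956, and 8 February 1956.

97

6 December 1955 is a Tuesday.
From 6 December 1955 to 23 April 1956 is 140 days inclusive.
140 = 7 × 20, so the span is exactly 20 full weeks.
Each full week contributes 5 weekdays (Mon–Fri): 20 × 5 = 100.
Holidays: 25 December 1955 (Sun); 17 January 1956 (Tue); 25 January 1956 (Wed); 28 January 1956 (Sat); 8 February 1956 (Wed).
3 of the 5 holidays fall on weekdays; the rest are weekends and were already excluded.
Business days: 100 − 3 = 97.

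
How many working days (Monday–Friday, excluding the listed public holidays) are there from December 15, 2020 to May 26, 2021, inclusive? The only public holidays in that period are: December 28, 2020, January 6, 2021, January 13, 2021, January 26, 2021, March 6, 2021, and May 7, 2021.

112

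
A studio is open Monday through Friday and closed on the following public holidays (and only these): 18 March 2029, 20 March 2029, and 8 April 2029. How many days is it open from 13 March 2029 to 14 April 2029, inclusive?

23 working days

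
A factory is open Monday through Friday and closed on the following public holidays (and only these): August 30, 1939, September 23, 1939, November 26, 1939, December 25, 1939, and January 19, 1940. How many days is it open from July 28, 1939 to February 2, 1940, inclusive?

133 working days

July 28, 1939 is a Friday.
From July 28, 1939 to February 2, 1940 is 190 days inclusive.
190 = 7 × 27 + 1, so there are 27 full weeks plus 1 extra day.
Each full week contributes 5 weekdays (Mon–Fri): 27 × 5 = 135.
The 1 extra day is Fri — 1 of them qualifies.
Total: 135 + 1 = 136.
Holidays: August 30, 1939 (Wed); September 23, 1939 (Sat); November 26, 1939 (Sun); December 25, 1939 (Mon); January 19, 1940 (Fri).
3 of the 5 holidays fall on weekdays; the rest are weekends and were already excluded.
Business days: 136 − 3 = 133.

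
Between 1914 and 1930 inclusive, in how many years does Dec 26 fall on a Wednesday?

Day of week of December 26 in each year:
1914: Sat, 1915: Sun, 1916: Tue, 1917: Wed ✓, 1918: Thu, 1919: Fri, 1920: Sun, 1921: Mon, 1922: Tue, 1923: Wed ✓, 1924: Fri, 1925: Sat, 1926: Sun, 1927: Mon, 1928: Wed ✓, 1929: Thu, 1930: Fri
Wednesdays: 1917, 1923, 1928.

3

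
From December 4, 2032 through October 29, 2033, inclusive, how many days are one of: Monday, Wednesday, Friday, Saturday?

December 4, 2032 is a Saturday.
That's 330 days from start to end, counting both.
330 = 7 × 47 + 1, so there are 47 full weeks plus 1 extra day.
Each full week contributes 4 days from the set (Mon, Wed, Fri, Sat): 47 × 4 = 188.
The 1 extra day is Sat — 1 of them qualifies.
Total: 188 + 1 = 189.

189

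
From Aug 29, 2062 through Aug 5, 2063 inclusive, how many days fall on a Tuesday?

49 Tuesdays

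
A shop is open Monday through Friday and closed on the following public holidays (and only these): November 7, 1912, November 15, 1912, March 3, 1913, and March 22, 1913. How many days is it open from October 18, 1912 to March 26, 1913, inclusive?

October 18, 1912 is a Friday.
From October 18, 1912 to March 26, 1913 is 160 days inclusive.
160 = 7 × 22 + 6, so there are 22 full weeks plus 6 extra days.
Each full week contributes 5 weekdays (Mon–Fri): 22 × 5 = 110.
The 6 extra days are Fri, Sat, Sun, Mon, Tue, Wed — 4 of them qualify.
Total: 110 + 4 = 114.
Holidays: November 7, 1912 (Thu); November 15, 1912 (Fri); March 3, 1913 (Mon); March 22, 1913 (Sat).
3 of the 4 holidays fall on weekdays; the rest are weekends and were already excluded.
Business days: 114 − 3 = 111.

111 business days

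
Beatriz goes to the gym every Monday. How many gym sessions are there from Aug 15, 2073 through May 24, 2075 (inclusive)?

Aug 15, 2073 is a Tuesday.
From Aug 15, 2073 to May 24, 2075 is 648 days inclusive.
648 = 7 × 92 + 4, so there are 92 full weeks plus 4 extra days.
Each full week contributes one Monday: 92 so far.
The 4 extra days are Tuesday, Wednesday, Thursday, Friday — none qualify.
Total: 92 + 0 = 92.

92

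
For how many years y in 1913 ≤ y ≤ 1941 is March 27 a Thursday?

5

Day of week of March 27 in each year:
1913: Thu ✓, 1914: Fri, 1915: Sat, 1916: Mon, 1917: Tue, 1918: Wed, 1919: Thu ✓, 1920: Sat, 1921: Sun, 1922: Mon, 1923: Tue, 1924: Thu ✓, 1925: Fri, 1926: Sat, 1927: Sun, 1928: Tue, 1929: Wed, 1930: Thu ✓, 1931: Fri, 1932: Sun, 1933: Mon, 1934: Tue, 1935: Wed, 1936: Fri, 1937: Sat, 1938: Sun, 1939: Mon, 1940: Wed, 1941: Thu ✓
Thursdays: 1913, 1919, 1924, 1930, 1941.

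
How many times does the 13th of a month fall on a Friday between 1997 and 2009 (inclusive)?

22

Friday-the-13ths by year:
1997: Jun
1998: Feb, Mar, Nov
1999: Aug
2000: Oct
2001: Apr, Jul
2002: Sep, Dec
2003: Jun
2004: Feb, Aug
2005: May
2006: Jan, Oct
2007: Apr, Jul
2008: Jun
2009: Feb, Mar, Nov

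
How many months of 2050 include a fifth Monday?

A month has five Mondays exactly when Monday falls within its first (length − 28) days.
Jan: 31 days, starts Sat → 5 of Sat, Sun, Mon ✓
Feb: 28 days, starts Tue → 5 of (none)
Mar: 31 days, starts Tue → 5 of Tue, Wed, Thu
Apr: 30 days, starts Fri → 5 of Fri, Sat
May: 31 days, starts Sun → 5 of Sun, Mon, Tue ✓
Jun: 30 days, starts Wed → 5 of Wed, Thu
Jul: 31 days, starts Fri → 5 of Fri, Sat, Sun
Aug: 31 days, starts Mon → 5 of Mon, Tue, Wed ✓
Sep: 30 days, starts Thu → 5 of Thu, Fri
Oct: 31 days, starts Sat → 5 of Sat, Sun, Mon ✓
Nov: 30 days, starts Tue → 5 of Tue, Wed
Dec: 31 days, starts Thu → 5 of Thu, Fri, Sat
Months with five Mondays: Jan, May, Aug, Oct.

4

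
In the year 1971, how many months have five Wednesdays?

4

A month has five Wednesdays exactly when Wednesday falls within its first (length − 28) days.
Jan: 31 days, starts Fri → 5 of Fri, Sat, Sun
Feb: 28 days, starts Mon → 5 of (none)
Mar: 31 days, starts Mon → 5 of Mon, Tue, Wed ✓
Apr: 30 days, starts Thu → 5 of Thu, Fri
May: 31 days, starts Sat → 5 of Sat, Sun, Mon
Jun: 30 days, starts Tue → 5 of Tue, Wed ✓
Jul: 31 days, starts Thu → 5 of Thu, Fri, Sat
Aug: 31 days, starts Sun → 5 of Sun, Mon, Tue
Sep: 30 days, starts Wed → 5 of Wed, Thu ✓
Oct: 31 days, starts Fri → 5 of Fri, Sat, Sun
Nov: 30 days, starts Mon → 5 of Mon, Tue
Dec: 31 days, starts Wed → 5 of Wed, Thu, Fri ✓
Months with five Wednesdays: Mar, Jun, Sep, Dec.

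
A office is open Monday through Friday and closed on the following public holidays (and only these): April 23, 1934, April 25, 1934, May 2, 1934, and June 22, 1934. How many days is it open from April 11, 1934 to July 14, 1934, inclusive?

April 11, 1934 is a Wednesday.
From April 11, 1934 to July 14, 1934 is 95 days inclusive.
95 = 7 × 13 + 4, so there are 13 full weeks plus 4 extra days.
Each full week contributes 5 weekdays (Mon–Fri): 13 × 5 = 65.
The 4 extra days are Wednesday, Thursday, Friday, Saturday — 3 of them qualify.
Total: 65 + 3 = 68.
Holidays: April 23, 1934 (Mon); April 25, 1934 (Wed); May 2, 1934 (Wed); June 22, 1934 (Fri).
All 4 holidays fall on weekdays, so subtract 4.
Business days: 68 − 4 = 64.

64 business days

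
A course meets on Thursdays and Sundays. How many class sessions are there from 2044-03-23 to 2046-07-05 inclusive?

2044-03-23 is a Wednesday.
That's 835 days from start to end, counting both.
835 = 7 × 119 + 2, so there are 119 full weeks plus 2 extra days.
Each full week contributes 2 days from the set (Thu, Sun): 119 × 2 = 238.
The 2 extra days are Wednesday, Thursday — 1 of them qualifies.
Total: 238 + 1 = 239.

239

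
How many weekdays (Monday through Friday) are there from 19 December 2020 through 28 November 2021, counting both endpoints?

245

19 December 2020 is a Saturday.
From 19 December 2020 to 28 November 2021 is 345 days inclusive.
345 = 7 × 49 + 2, so there are 49 full weeks plus 2 extra days.
Each full week contributes 5 weekdays (Mon–Fri): 49 × 5 = 245.
The 2 extra days are Sat, Sun — none qualify.
Total: 245 + 0 = 245.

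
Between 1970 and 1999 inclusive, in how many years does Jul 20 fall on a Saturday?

Day of week of July 20 in each year:
1970: Mon, 1971: Tue, 1972: Thu, 1973: Fri, 1974: Sat ✓, 1975: Sun, 1976: Tue, 1977: Wed, 1978: Thu, 1979: Fri, 1980: Sun, 1981: Mon, 1982: Tue, 1983: Wed, 1984: Fri, 1985: Sat ✓, 1986: Sun, 1987: Mon, 1988: Wed, 1989: Thu, 1990: Fri, 1991: Sat ✓, 1992: Mon, 1993: Tue, 1994: Wed, 1995: Thu, 1996: Sat ✓, 1997: Sun, 1998: Mon, 1999: Tue
Saturdays: 1974, 1985, 1991, 1996.

4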